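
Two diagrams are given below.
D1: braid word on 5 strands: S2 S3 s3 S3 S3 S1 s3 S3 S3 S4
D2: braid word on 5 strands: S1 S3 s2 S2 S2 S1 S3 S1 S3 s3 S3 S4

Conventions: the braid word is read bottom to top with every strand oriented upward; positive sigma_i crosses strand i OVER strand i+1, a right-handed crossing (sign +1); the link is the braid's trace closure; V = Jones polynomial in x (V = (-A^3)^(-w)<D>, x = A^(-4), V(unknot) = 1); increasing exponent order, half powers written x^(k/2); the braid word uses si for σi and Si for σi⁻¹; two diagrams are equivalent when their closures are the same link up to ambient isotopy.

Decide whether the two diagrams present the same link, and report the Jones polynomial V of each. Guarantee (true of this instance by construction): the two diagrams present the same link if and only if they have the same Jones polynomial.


equivalent: no
V(D1) = -x^-4 + x^-3 + x^-1  (w -6, c 10, <D> = A^-14 + A^-6 - A^-2)
D2 (bracket A^-16 + 2A^-8 - 2A^-4 + 1 - 2A^4 + A^8; 12 crossings at w = -8): V = x^-8 - 2x^-7 + x^-6 - 2x^-5 + 2x^-4 + x^-2
why: V(x) takes 2 values over 2 diagrams, fixing the grouping


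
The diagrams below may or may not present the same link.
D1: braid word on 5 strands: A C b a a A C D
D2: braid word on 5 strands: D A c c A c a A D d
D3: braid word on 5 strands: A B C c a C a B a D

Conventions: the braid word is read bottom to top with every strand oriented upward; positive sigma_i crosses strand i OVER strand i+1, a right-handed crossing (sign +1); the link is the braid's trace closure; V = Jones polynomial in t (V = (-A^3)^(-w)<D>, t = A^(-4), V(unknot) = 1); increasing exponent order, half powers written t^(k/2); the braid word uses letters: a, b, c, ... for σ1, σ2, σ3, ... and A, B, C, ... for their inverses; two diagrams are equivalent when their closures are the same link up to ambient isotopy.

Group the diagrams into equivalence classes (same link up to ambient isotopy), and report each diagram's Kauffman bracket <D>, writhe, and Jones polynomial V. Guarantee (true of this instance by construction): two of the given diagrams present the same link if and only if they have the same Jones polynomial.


grouping into links: {D1} | {D2} | {D3}
V(D1) = t^-3 + t^-2 + t^-1 + 1  (w -2, c 8, <D> = A^-6 + A^-2 + A^2 + A^6)
V(D2) = t^-2 + t^-1 + 2 + t - t^4  (w 0, c 10, <D> = -A^-16 + A^-4 + 2 + A^4 + A^8)
D3 (bracket A^-14 + 2A^-6 + A^2; 10 crossings at w = -2): V = t^-2 + 2 + t^2
why: comparing 3 Jones polynomials yields 3 groups


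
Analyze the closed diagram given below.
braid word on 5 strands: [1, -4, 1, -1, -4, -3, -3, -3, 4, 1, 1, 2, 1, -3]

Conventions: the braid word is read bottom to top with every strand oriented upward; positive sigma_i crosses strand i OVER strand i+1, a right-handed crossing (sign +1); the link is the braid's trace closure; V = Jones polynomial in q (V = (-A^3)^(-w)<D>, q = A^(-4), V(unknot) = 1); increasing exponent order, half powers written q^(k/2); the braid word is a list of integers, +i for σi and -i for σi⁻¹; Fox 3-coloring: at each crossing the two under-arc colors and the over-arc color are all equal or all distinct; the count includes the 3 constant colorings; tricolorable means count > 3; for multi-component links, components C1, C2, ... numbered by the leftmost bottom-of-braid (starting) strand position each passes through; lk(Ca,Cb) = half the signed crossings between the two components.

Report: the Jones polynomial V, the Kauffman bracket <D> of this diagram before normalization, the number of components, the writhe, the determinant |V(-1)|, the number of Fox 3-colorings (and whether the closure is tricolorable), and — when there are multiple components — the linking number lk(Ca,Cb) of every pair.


V = q^-6 - q^-5 + 3q^-4 - 4q^-3 + 6q^-2 - 6q^-1 + 7 - 5q + 4q^2 - 2q^3 + q^4
<D> = A^-16 - 2A^-12 + 4A^-8 - 5A^-4 + 7 - 6A^4 + 6A^8 - 4A^12 + 3A^16 - A^20 + A^24 (w = 0)
3 components over 14 crossings, w = 0
lk(C1,C2): +2
lk(C1,C3) = -3
linking number lk(C2,C3) = 0
3 Fox colorings among 3^14, |V(-1)| = 40: not tricolorable
why: the 3 component pairs carry total linking -1


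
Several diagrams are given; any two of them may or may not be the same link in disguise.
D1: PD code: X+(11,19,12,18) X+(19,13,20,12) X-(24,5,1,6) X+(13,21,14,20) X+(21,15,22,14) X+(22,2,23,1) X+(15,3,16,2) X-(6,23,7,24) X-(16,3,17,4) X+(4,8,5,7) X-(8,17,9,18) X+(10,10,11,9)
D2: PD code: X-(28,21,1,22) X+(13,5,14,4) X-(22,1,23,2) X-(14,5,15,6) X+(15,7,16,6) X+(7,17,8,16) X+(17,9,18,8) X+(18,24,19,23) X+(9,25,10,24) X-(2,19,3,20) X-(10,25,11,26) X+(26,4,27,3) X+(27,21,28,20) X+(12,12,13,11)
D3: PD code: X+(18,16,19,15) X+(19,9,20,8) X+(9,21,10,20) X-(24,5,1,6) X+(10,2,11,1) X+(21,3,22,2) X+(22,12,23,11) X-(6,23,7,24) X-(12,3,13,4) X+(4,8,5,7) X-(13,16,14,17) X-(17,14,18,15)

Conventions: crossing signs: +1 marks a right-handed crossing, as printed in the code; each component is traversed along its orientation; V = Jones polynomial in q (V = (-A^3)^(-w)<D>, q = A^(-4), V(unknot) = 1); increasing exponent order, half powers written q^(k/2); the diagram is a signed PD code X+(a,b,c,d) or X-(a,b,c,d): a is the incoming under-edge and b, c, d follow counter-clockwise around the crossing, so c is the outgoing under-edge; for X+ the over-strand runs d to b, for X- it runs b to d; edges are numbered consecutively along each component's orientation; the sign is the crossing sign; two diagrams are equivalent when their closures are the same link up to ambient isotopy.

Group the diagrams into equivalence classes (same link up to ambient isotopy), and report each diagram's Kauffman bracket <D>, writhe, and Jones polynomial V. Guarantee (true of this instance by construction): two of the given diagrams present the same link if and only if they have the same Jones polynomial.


grouping into links: {D1, D2, D3}
V(D1) = q^-1 - 1 + 2q - 3q^2 + 3q^3 - 2q^4 + 2q^5 - q^6  (w +4, c 12, <D> = -A^-12 + 2A^-8 - 2A^-4 + 3 - 3A^4 + 2A^8 - A^12 + A^16)
D2 (bracket -A^-12 + 2A^-8 - 2A^-4 + 3 - 3A^4 + 2A^8 - A^12 + A^16; 14 crossings at w = +4): V = q^-1 - 1 + 2q - 3q^2 + 3q^3 - 2q^4 + 2q^5 - q^6
V(D3) = q^-1 - 1 + 2q - 3q^2 + 3q^3 - 2q^4 + 2q^5 - q^6  [12 crossings, <D> = -A^-18 + 2A^-14 - 2A^-10 + 3A^-6 - 3A^-2 + 2A^2 - A^6 + A^10, w = +2]
why: all 3 diagrams share one V(q), hence one class


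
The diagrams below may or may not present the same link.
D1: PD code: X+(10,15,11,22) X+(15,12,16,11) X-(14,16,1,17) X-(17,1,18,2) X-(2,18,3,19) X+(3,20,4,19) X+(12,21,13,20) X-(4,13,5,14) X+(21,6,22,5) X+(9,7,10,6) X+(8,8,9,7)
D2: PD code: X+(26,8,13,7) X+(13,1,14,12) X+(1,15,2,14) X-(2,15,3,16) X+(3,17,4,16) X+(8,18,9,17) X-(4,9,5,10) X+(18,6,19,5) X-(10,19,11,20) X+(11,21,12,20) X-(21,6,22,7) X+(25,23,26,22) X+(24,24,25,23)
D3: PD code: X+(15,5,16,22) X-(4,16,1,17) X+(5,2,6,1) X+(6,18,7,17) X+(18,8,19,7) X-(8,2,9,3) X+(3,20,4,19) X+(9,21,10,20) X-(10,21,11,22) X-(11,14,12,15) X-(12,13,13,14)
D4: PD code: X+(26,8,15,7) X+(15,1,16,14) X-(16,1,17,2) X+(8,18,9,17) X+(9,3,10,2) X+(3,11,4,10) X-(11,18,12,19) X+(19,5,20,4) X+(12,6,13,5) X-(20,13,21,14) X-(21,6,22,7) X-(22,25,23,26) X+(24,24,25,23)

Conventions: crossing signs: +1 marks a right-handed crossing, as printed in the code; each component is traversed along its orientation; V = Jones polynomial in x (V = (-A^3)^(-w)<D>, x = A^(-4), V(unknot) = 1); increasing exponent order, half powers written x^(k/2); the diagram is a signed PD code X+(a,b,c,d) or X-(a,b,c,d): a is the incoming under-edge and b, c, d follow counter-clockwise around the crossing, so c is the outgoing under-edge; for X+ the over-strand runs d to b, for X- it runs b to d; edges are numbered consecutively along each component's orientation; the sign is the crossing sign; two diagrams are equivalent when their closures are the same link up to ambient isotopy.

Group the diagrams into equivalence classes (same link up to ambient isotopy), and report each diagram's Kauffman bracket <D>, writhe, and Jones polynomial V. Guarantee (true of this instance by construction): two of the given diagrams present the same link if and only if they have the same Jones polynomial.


classes: {D1} | {D2} | {D3, D4}
V(D1) = x^(-5/2) - 2x^(-3/2) + 2x^(-1/2) - 4x^(1/2) + 3x^(3/2) - 3x^(5/2) + 2x^(7/2) - x^(9/2)  [11 crossings, <D> = A^-9 - 2A^-5 + 3A^-1 - 3A^3 + 4A^7 - 2A^11 + 2A^15 - A^19, w = +3]
D2 (bracket A^-3 + A^5 - A^9 + A^13; 13 crossings at w = +5): V = -x^(1/2) + x^(3/2) - x^(5/2) - x^(9/2)
D3 (bracket -A^-19 + A^-15 - A^-11 + 2A^-7 - A^-3 + 2A; 11 crossings at w = +1): V = -2x^(1/2) + x^(3/2) - 2x^(5/2) + x^(7/2) - x^(9/2) + x^(11/2)
V(D4) = -2x^(1/2) + x^(3/2) - 2x^(5/2) + x^(7/2) - x^(9/2) + x^(11/2)  [13 crossings, <D> = -A^-13 + A^-9 - A^-5 + 2A^-1 - A^3 + 2A^7, w = +3]
note: 3 values of V(x) split the 4 diagrams


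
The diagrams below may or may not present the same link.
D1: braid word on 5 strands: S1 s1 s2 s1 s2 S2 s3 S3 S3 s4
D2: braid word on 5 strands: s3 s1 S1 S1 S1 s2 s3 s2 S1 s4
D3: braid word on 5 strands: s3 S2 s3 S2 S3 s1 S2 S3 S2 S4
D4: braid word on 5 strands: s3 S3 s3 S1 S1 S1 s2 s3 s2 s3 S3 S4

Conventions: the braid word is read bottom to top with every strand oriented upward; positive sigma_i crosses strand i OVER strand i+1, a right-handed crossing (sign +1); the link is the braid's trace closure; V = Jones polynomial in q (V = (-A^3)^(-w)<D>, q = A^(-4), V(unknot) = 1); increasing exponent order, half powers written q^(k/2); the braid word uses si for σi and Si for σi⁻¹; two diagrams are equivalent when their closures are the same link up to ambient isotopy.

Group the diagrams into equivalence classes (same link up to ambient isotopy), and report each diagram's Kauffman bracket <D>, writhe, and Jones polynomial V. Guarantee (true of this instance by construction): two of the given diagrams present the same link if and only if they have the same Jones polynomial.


grouping into links: {D1} | {D2, D4} | {D3}
V(D1) = 1  (w +2, c 10, <D> = A^6)
D2 (bracket -A^-6 + A^-2 - A^2 + 3A^6 - A^10 + A^14 - A^18; 10 crossings at w = +2): V = -q^-3 + q^-2 - q^-1 + 3 - q + q^2 - q^3
V(D3) = -q^-6 + q^-5 - q^-4 + 2q^-3 - q^-2 + q^-1  (w -4, c 10, <D> = A^-8 - A^-4 + 2 - A^4 + A^8 - A^12)
D4 (bracket -A^-12 + A^-8 - A^-4 + 3 - A^4 + A^8 - A^12; 12 crossings at w = 0): V = -q^-3 + q^-2 - q^-1 + 3 - q + q^2 - q^3
key observation: 3 classes among 4 diagrams; unequal V(q) rules out equality


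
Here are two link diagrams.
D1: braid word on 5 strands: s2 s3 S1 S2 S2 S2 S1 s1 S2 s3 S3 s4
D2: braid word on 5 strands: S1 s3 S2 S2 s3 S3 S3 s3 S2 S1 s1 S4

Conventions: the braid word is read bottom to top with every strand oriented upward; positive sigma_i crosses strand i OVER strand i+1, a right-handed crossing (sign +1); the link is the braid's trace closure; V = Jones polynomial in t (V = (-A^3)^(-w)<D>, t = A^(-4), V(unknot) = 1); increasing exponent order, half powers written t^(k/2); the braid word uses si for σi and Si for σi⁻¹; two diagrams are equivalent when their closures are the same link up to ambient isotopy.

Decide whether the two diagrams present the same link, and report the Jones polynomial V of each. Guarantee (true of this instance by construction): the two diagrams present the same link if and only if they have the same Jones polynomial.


equivalent: yes
V(D1) = -t^-4 + t^-3 + t^-1  (w -2, c 12, <D> = A^-2 + A^6 - A^10)
V(D2) = -t^-4 + t^-3 + t^-1  [12 crossings, <D> = A^-8 + 1 - A^4, w = -4]
key observation: all 2 diagrams share one V(t), hence one class


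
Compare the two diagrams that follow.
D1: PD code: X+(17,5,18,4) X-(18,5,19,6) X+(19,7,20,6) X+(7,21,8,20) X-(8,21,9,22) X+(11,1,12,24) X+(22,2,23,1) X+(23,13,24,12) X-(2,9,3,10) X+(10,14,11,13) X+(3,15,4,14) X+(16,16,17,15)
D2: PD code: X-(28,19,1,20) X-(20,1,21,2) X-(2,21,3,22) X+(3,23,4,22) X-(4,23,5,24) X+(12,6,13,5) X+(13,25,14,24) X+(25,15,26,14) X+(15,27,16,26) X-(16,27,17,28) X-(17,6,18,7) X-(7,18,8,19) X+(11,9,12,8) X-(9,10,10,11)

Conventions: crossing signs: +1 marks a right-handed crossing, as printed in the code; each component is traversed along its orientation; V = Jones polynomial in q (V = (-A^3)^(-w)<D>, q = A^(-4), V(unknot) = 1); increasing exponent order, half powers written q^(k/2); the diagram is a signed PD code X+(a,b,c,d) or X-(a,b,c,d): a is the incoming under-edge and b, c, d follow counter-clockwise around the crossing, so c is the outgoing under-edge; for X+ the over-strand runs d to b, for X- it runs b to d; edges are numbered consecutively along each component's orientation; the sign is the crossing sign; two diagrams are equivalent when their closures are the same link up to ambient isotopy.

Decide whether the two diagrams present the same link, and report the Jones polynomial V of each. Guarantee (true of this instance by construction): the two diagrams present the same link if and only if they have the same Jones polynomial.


equivalent: no
V(D1) = q - q^2 + 2q^3 - q^4 + q^5 - q^6  (w +6, c 12, <D> = -A^-6 + A^-2 - A^2 + 2A^6 - A^10 + A^14)
V(D2) = q^-5 - 2q^-4 + 2q^-3 - 2q^-2 + 2q^-1 - 1 + q  (w -2, c 14, <D> = A^-10 - A^-6 + 2A^-2 - 2A^2 + 2A^6 - 2A^10 + A^14)
why: 2 values of V(q) split the 2 diagrams


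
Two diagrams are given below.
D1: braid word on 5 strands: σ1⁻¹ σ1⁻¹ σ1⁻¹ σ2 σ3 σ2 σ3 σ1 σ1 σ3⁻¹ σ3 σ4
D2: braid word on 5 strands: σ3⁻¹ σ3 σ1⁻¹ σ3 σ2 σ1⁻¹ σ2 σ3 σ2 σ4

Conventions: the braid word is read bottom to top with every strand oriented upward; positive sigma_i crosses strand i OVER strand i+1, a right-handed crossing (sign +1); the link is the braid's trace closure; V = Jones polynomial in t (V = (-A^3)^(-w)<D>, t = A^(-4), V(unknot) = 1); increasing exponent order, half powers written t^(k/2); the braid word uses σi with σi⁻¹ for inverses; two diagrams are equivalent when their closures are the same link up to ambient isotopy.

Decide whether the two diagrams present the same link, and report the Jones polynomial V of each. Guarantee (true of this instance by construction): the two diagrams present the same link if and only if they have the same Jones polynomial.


equivalent: no
V(D1) = t + t^3 - t^4  (w +4, c 12, <D> = -A^-4 + 1 + A^8)
D2 (bracket A^-8 - 2A^-4 + 2 - 2A^4 + 2A^8 - A^12 + A^16; 10 crossings at w = +4): V = t^-1 - 1 + 2t - 2t^2 + 2t^3 - 2t^4 + t^5
why: 2 values of V(t) split the 2 diagrams


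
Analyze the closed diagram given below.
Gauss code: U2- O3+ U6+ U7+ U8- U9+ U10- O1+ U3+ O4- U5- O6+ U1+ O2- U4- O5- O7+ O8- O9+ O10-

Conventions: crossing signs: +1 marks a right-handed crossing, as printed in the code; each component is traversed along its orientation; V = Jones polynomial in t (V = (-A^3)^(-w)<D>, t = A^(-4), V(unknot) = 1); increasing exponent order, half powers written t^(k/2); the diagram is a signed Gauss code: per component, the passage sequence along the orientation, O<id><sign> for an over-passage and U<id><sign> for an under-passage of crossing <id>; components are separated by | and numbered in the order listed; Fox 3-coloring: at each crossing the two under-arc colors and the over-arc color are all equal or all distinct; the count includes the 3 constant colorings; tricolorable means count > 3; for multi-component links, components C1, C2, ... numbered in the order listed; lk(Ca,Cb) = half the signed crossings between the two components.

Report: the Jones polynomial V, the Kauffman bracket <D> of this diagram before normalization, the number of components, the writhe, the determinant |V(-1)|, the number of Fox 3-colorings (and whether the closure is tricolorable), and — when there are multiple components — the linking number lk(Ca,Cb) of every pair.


V = -t^-3 + 2t^-2 - 2t^-1 + 3 - 2t + 2t^2 - t^3
<D> = -A^-12 + 2A^-8 - 2A^-4 + 3 - 2A^4 + 2A^8 - A^12 (w = 0)
1 component over 10 crossings, w = 0
3 Fox colorings among 3^10, |V(-1)| = 13: not tricolorable
why: V spans 6 powers of t: at least 6 crossings in any diagram


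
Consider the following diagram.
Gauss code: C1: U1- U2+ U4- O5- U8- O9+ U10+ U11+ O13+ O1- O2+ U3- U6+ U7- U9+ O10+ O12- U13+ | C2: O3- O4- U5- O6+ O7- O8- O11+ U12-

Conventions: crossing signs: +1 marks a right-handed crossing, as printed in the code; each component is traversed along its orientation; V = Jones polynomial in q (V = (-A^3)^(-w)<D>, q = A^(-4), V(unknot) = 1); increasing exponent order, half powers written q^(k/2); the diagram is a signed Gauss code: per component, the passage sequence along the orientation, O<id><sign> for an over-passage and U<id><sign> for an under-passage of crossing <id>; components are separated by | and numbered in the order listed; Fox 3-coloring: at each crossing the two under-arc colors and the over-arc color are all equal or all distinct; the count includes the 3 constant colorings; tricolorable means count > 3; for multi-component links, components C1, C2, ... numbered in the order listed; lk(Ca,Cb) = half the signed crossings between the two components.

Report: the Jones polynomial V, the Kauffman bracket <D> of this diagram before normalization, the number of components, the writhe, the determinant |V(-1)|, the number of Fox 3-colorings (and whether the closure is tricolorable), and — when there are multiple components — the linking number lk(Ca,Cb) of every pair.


Jones polynomial: V(q) = -q^(-9/2) + 2q^(-7/2) - 4q^(-5/2) + 3q^(-3/2) - 4q^(-1/2) + 3q^(1/2) - 2q^(3/2) + q^(5/2)
<D> = -A^-13 + 2A^-9 - 3A^-5 + 4A^-1 - 3A^3 + 4A^7 - 2A^11 + A^15; writhe -1
components 2, writhe -1 (13 crossings)
linking number lk(C1,C2) = -2
3-colorings: 3 of 3^13, det 20 — not tricolorable
note: det 20 = |V(-1)|; not divisible by 3, so not tricolorable


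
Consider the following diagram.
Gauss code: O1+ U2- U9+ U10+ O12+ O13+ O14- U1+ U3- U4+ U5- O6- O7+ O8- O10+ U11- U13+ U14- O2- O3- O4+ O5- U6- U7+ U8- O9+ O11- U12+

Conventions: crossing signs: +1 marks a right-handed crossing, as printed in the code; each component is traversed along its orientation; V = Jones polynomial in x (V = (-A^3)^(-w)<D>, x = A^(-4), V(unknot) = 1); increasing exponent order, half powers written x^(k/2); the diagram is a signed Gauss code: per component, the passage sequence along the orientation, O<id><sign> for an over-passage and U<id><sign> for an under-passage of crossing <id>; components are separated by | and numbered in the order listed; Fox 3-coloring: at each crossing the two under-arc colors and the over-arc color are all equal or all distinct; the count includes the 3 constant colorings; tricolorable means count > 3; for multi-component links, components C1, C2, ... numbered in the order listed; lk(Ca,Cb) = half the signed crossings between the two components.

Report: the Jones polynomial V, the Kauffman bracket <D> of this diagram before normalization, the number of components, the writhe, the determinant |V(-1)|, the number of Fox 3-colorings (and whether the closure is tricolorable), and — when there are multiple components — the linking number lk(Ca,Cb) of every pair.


V(x) = -x^-3 + x^-2 - x^-1 + 3 - x + x^2 - x^3
bracket: -A^-12 + A^-8 - A^-4 + 3 - A^4 + A^8 - A^12, w = 0
1 component, writhe 0, over 14 crossings
det 9, colorings 27 of 3^14 — tricolorable
observation: V is palindromic (span 6, det 9): x -> 1/x fixes it; necessary, not sufficient, for amphichirality


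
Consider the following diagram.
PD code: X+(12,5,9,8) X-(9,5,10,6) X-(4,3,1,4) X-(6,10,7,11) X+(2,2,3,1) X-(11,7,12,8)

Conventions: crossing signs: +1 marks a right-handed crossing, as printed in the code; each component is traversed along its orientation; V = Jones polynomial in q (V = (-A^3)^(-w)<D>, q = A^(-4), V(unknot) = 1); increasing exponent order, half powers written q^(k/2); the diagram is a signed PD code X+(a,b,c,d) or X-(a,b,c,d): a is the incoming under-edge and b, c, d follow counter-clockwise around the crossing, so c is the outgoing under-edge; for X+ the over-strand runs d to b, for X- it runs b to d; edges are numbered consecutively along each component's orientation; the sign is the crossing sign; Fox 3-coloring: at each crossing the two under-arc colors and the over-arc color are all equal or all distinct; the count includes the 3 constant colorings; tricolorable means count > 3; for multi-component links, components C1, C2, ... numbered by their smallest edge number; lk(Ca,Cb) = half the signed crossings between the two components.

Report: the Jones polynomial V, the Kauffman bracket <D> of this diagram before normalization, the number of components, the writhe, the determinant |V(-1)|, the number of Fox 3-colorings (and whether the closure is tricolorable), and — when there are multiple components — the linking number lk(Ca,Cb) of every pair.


Jones polynomial: V(q) = q^-3 + q^-2 + q^-1 + 1
<D> = A^-6 + A^-2 + A^2 + A^6; writhe -2
components 3, writhe -2 (6 crossings)
linking number lk(C1,C2) = 0
lk(C1,C3): 0
lk(C2,C3) = -1
3-colorings: 9 of 3^6, det 0 — tricolorable
note: w = -2 (over 6 crossings) is diagram-only; (-A^3)^(2) removes it from V


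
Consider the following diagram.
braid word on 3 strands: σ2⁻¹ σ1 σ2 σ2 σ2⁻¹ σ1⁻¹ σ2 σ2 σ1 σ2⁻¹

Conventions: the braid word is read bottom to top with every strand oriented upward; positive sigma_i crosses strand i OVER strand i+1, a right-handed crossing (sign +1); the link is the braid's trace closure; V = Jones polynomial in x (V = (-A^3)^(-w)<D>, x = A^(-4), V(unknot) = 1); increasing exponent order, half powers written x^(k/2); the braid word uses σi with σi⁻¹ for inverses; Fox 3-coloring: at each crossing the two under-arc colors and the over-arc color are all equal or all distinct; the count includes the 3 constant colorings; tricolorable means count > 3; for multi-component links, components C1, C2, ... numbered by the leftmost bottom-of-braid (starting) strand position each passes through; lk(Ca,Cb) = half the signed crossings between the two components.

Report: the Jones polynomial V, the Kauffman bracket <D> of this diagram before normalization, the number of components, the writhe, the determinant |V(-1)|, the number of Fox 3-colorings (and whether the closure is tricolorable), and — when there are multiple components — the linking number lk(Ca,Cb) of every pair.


V = -x^-1 + 2 - x + 2x^2 - x^3 + x^4 - x^5
<D> = -A^-14 + A^-10 - A^-6 + 2A^-2 - A^2 + 2A^6 - A^10 (w = +2)
1 component over 10 crossings, w = +2
9 Fox colorings among 3^10, |V(-1)| = 9: tricolorable
why: w = +2 shifts under R1 moves; the (-A^3)^(-2) factor cancels that in V


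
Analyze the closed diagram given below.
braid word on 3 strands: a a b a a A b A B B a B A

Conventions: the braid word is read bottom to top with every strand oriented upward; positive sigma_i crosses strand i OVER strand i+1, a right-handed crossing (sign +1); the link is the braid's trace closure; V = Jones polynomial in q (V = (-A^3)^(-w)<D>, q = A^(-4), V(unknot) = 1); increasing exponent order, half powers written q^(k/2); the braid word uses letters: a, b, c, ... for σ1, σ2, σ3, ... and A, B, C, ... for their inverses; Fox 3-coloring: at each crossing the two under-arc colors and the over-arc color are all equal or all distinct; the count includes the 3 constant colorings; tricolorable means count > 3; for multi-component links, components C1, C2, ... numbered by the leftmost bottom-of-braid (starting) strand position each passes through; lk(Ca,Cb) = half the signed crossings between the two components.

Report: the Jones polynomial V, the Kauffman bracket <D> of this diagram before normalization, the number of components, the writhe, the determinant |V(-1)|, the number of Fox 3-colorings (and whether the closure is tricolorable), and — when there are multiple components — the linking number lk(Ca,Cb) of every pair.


V = -q^(-3/2) + q^(-1/2) - 2q^(1/2) + q^(3/2) - 2q^(5/2) + q^(7/2)
<D> = -A^-11 + 2A^-7 - A^-3 + 2A - A^5 + A^9 (w = +1)
2 components over 13 crossings, w = +1
lk(C1,C2): 0
3 Fox colorings among 3^13, |V(-1)| = 8: not tricolorable
why: all 2 components of this link are unlinked algebraically


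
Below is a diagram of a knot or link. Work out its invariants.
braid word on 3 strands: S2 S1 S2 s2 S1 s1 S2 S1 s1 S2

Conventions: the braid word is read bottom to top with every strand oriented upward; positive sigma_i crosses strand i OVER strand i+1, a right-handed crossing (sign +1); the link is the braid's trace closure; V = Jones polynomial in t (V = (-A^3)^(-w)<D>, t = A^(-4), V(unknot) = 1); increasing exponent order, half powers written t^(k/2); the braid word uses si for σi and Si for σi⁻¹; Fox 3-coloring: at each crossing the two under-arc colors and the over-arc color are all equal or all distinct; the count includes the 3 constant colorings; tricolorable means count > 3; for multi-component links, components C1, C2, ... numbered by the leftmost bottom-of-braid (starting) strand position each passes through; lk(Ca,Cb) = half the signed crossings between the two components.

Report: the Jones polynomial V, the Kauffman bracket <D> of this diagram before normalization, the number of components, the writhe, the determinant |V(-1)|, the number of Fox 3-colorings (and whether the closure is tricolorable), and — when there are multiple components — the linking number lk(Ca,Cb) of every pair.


V = -t^-4 + t^-3 + t^-1
<D> = A^-8 + 1 - A^4 (w = -4)
1 component over 10 crossings, w = -4
9 Fox colorings among 3^10, |V(-1)| = 3: tricolorable
why: det 3 = |V(-1)|; divisible by 3, so tricolorable


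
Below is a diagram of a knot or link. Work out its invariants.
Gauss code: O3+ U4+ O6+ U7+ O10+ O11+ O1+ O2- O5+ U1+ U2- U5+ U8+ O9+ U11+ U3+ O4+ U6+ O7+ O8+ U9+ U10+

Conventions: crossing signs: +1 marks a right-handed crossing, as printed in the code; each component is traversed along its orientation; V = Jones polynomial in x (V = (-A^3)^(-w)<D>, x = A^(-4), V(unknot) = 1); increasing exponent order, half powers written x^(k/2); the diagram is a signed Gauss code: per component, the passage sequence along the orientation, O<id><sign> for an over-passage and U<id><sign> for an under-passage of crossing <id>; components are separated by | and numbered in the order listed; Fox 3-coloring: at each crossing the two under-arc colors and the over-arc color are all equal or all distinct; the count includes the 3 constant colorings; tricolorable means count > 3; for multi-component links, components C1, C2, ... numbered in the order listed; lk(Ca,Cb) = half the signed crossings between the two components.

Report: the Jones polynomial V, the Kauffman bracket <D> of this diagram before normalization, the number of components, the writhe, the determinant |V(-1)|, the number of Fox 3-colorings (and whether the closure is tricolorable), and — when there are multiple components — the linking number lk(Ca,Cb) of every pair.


Jones polynomial: V(x) = x^3 + x^5 - x^6 + x^7 - x^8 + x^9 - x^10
<D> = A^-13 - A^-9 + A^-5 - A^-1 + A^3 - A^7 - A^15; writhe +9
components 1, writhe +9 (11 crossings)
3-colorings: 3 of 3^11, det 7 — not tricolorable
note: w = +9 shifts under R1 moves; the (-A^3)^(-9) factor cancels that in V


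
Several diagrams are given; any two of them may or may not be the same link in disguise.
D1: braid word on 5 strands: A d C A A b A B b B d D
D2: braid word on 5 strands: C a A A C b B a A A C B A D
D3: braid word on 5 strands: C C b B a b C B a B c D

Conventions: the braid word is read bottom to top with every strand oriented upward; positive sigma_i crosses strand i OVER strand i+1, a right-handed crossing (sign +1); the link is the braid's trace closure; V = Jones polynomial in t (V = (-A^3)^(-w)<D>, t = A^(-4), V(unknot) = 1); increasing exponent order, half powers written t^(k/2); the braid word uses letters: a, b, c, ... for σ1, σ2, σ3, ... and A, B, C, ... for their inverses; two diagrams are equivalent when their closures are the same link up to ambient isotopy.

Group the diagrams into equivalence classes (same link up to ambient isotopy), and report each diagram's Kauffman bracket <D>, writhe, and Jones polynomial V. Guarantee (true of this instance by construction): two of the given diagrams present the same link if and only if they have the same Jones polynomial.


grouping into links: {D1} | {D2} | {D3}
V(D1) = -t^-4 + t^-3 + t^-1  (w -4, c 12, <D> = A^-8 + 1 - A^4)
D2 (bracket A^-16 + 2A^-8 - 2A^-4 + 1 - 2A^4 + A^8; 14 crossings at w = -8): V = t^-8 - 2t^-7 + t^-6 - 2t^-5 + 2t^-4 + t^-2
D3 (bracket A^-14 - A^-10 + 2A^-6 - 2A^-2 + A^2 - A^6 + A^10; 12 crossings at w = -2): V = t^-4 - t^-3 + t^-2 - 2t^-1 + 2 - t + t^2
why: 3 classes among 3 diagrams; unequal V(t) rules out equality


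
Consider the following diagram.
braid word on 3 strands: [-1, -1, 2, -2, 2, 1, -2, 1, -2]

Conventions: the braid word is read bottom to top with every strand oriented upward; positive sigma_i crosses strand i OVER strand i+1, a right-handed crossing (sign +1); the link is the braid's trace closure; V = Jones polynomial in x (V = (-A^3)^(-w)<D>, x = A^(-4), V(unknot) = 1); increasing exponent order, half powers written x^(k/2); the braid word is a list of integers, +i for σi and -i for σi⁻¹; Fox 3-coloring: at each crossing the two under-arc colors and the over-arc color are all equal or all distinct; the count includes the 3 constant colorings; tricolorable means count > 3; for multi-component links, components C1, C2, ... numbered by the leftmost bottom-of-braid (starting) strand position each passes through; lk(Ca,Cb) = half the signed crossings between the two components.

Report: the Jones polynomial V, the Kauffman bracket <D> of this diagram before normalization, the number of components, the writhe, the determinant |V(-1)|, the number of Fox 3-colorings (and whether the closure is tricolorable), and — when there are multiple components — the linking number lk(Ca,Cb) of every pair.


Jones polynomial: V(x) = x^(-7/2) - x^(-5/2) + x^(-3/2) - 2x^(-1/2) - x^(3/2)
<D> = A^-9 + 2A^-1 - A^3 + A^7 - A^11; writhe -1
components 2, writhe -1 (9 crossings)
linking number lk(C1,C2) = +1
3-colorings: 9 of 3^9, det 6 — tricolorable
note: |V(-1)| = 6: so tricolorable, since 3 divides 6


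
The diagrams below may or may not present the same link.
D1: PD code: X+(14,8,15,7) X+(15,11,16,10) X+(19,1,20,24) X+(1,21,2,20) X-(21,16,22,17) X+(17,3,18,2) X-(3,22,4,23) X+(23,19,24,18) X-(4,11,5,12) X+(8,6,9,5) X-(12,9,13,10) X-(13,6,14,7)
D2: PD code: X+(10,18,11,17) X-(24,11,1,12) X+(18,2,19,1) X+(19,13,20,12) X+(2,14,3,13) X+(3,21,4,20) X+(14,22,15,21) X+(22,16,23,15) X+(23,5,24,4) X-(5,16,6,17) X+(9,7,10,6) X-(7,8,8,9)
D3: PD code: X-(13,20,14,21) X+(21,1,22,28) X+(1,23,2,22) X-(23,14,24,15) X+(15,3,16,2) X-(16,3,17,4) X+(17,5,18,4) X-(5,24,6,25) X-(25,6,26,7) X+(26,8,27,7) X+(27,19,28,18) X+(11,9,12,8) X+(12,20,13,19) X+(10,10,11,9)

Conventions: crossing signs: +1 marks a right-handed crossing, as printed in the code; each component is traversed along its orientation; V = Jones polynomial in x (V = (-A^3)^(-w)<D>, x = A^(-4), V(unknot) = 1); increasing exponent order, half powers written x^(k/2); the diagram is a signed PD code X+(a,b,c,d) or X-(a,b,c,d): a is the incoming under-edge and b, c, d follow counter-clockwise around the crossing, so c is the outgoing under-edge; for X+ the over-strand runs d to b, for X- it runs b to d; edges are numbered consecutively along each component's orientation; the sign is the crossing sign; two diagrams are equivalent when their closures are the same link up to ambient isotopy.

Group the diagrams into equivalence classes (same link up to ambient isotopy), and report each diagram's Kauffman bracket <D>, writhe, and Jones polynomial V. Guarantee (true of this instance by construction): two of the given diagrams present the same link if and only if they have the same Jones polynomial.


equivalence classes: {D1, D3} | {D2}
D1 (bracket A^-14 - 2A^-10 + 2A^-6 - 2A^-2 + 2A^2 - A^6 + A^10; 12 crossings at w = +2): V = x^-1 - 1 + 2x - 2x^2 + 2x^3 - 2x^4 + x^5
V(D2) = x^2 + x^4 - x^5 + x^6 - x^7  (w +6, c 12, <D> = -A^-10 + A^-6 - A^-2 + A^2 + A^10)
V(D3) = x^-1 - 1 + 2x - 2x^2 + 2x^3 - 2x^4 + x^5  (w +4, c 14, <D> = A^-8 - 2A^-4 + 2 - 2A^4 + 2A^8 - A^12 + A^16)
observation: comparing 3 Jones polynomials yields 2 groups


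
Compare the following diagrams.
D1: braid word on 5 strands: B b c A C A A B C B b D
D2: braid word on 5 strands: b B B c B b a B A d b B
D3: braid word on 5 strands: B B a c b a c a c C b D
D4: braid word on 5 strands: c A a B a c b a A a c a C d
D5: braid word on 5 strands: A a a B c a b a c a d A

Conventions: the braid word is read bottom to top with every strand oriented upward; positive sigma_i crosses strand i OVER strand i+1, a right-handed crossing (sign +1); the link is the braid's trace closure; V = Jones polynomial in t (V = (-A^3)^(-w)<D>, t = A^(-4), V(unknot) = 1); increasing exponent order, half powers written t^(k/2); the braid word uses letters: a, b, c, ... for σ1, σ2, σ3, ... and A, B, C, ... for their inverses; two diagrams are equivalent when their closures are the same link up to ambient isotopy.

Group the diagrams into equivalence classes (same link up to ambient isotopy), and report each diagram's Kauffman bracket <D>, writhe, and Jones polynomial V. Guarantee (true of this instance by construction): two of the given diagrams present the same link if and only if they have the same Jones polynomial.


equivalence classes: {D1} | {D2} | {D3, D4, D5}
D1 (bracket A^-14 + A^-6 - A^-2; 12 crossings at w = -6): V = -t^-4 + t^-3 + t^-1
V(D2) = 1  (w 0, c 12, <D> = 1)
D3 (bracket -A^-12 + A^-8 - A^-4 + 2 - A^4 + A^8; 12 crossings at w = +4): V = t - t^2 + 2t^3 - t^4 + t^5 - t^6
V(D4) = t - t^2 + 2t^3 - t^4 + t^5 - t^6  [14 crossings, <D> = -A^-6 + A^-2 - A^2 + 2A^6 - A^10 + A^14, w = +6]
V(D5) = t - t^2 + 2t^3 - t^4 + t^5 - t^6  [12 crossings, <D> = -A^-6 + A^-2 - A^2 + 2A^6 - A^10 + A^14, w = +6]
observation: 3 values of V(t) split the 5 diagrams


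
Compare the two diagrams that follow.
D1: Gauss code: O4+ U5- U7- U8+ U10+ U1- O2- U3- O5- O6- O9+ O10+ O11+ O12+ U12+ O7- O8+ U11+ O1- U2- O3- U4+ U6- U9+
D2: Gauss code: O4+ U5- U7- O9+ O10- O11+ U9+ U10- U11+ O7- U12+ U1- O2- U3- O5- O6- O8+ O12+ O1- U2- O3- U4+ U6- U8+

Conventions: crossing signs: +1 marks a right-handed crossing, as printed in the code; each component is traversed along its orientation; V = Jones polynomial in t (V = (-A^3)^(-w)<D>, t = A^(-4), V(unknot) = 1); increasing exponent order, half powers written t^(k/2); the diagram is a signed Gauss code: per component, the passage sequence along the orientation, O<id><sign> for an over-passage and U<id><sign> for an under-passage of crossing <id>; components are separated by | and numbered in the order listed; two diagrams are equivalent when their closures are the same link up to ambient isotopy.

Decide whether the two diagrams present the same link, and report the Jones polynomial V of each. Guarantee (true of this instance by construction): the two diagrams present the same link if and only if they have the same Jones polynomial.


equivalent: yes
V(D1) = -t^-4 + t^-3 + t^-1  (w 0, c 12, <D> = A^4 + A^12 - A^16)
V(D2) = -t^-4 + t^-3 + t^-1  [12 crossings, <D> = A^-2 + A^6 - A^10, w = -2]
key observation: all 2 diagrams share one V(t), hence one class


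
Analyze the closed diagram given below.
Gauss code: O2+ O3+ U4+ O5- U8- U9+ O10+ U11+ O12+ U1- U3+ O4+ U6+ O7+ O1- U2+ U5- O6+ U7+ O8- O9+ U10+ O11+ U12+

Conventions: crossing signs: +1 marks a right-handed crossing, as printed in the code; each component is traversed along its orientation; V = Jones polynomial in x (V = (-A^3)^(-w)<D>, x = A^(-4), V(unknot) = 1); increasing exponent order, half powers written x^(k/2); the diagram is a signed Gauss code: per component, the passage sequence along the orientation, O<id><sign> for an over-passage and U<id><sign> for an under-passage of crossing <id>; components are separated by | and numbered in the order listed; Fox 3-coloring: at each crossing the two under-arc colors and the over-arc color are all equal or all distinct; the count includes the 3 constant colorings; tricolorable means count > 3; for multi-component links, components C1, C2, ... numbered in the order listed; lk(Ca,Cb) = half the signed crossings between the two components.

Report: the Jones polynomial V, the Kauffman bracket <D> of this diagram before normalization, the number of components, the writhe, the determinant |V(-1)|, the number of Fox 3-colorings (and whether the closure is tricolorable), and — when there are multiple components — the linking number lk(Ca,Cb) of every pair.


Jones polynomial: V(x) = 2x^2 - 3x^3 + 6x^4 - 7x^5 + 7x^6 - 7x^7 + 5x^8 - 3x^9 + x^10
<D> = A^-22 - 3A^-18 + 5A^-14 - 7A^-10 + 7A^-6 - 7A^-2 + 6A^2 - 3A^6 + 2A^10; writhe +6
components 1, writhe +6 (12 crossings)
3-colorings: 3 of 3^12, det 41 — not tricolorable
note: |V(-1)| = 41: so not tricolorable, since 3 does not divide 41


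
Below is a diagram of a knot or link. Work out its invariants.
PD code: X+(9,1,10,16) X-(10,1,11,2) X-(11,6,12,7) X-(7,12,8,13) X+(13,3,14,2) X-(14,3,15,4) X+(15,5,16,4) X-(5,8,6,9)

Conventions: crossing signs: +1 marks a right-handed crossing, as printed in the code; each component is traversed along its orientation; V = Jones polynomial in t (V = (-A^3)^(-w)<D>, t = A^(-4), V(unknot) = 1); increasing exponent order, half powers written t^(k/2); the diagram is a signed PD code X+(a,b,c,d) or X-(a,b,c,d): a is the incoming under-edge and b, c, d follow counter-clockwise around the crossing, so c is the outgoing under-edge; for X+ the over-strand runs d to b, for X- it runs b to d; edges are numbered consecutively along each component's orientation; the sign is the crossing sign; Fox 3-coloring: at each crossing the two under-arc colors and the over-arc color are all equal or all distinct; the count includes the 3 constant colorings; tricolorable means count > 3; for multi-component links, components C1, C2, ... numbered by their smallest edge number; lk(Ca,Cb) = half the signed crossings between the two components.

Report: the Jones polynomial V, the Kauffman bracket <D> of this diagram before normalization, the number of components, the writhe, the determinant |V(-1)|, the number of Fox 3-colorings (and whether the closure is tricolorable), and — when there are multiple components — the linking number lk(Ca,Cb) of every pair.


V = -t^-4 + t^-3 + t^-1
<D> = A^-2 + A^6 - A^10 (w = -2)
1 component over 8 crossings, w = -2
9 Fox colorings among 3^8, |V(-1)| = 3: tricolorable
why: w = -2 (over 8 crossings) is diagram-only; (-A^3)^(2) removes it from V


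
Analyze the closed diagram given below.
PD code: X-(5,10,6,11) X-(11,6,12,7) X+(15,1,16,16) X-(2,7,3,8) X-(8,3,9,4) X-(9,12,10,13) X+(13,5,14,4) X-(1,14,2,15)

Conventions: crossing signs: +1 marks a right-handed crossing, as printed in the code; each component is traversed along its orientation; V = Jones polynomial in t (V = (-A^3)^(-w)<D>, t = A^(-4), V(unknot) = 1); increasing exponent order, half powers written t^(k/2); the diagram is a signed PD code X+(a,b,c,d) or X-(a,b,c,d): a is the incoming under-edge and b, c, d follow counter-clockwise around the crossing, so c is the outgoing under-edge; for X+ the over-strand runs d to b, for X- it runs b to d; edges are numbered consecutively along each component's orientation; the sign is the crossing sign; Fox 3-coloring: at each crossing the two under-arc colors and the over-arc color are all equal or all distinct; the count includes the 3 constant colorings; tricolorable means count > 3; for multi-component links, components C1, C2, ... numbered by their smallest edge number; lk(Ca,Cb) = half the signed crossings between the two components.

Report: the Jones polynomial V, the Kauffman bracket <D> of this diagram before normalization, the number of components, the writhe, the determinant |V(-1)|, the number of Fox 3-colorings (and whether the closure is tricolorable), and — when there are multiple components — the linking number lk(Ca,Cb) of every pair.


Jones polynomial: V(t) = -t^-6 + t^-5 - t^-4 + 2t^-3 - t^-2 + t^-1
<D> = A^-8 - A^-4 + 2 - A^4 + A^8 - A^12; writhe -4
components 1, writhe -4 (8 crossings)
3-colorings: 3 of 3^8, det 7 — not tricolorable
note: det 7 = |V(-1)|; not divisible by 3, so not tricolorable


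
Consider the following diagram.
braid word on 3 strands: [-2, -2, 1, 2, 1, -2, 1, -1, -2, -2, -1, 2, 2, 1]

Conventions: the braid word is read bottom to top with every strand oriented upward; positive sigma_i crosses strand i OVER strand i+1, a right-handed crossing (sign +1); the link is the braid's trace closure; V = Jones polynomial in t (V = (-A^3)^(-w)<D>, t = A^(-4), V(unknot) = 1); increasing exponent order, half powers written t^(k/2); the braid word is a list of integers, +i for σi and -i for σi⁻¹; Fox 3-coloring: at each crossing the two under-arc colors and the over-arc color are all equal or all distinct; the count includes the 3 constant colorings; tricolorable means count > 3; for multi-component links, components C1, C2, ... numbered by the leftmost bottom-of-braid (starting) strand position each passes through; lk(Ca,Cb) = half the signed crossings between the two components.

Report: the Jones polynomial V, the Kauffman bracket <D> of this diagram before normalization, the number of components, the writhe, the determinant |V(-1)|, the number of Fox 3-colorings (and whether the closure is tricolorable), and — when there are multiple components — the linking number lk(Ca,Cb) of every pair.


V = -t^-3 + 2t^-2 - 2t^-1 + 3 - 2t + 2t^2 - t^3
<D> = -A^-12 + 2A^-8 - 2A^-4 + 3 - 2A^4 + 2A^8 - A^12 (w = 0)
1 component over 14 crossings, w = 0
3 Fox colorings among 3^14, |V(-1)| = 13: not tricolorable
why: V is palindromic (span 6, det 13): t -> 1/t fixes it; necessary, not sufficient, for amphichirality
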